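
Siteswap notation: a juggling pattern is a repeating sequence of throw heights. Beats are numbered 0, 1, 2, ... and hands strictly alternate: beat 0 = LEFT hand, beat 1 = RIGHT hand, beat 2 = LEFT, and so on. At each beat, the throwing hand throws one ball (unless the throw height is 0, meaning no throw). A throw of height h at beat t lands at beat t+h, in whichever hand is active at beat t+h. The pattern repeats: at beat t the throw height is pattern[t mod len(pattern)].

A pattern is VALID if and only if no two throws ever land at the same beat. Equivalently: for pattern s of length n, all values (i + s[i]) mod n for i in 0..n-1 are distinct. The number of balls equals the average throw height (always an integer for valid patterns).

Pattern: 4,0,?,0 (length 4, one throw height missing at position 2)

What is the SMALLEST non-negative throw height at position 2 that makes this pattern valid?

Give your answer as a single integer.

Answer: 0

Derivation:
i=0: (0 + 4) mod 4 = 0
i=1: (1 + 0) mod 4 = 1
i=2: s[i]=? (unknown)
i=3: (3 + 0) mod 4 = 3
Known residues: [0, 1, 3]; need a permutation of 0..3, so missing residue r = 2
Need (2 + s) mod 4 = 2; smallest s = (2 - 2) mod 4 = 0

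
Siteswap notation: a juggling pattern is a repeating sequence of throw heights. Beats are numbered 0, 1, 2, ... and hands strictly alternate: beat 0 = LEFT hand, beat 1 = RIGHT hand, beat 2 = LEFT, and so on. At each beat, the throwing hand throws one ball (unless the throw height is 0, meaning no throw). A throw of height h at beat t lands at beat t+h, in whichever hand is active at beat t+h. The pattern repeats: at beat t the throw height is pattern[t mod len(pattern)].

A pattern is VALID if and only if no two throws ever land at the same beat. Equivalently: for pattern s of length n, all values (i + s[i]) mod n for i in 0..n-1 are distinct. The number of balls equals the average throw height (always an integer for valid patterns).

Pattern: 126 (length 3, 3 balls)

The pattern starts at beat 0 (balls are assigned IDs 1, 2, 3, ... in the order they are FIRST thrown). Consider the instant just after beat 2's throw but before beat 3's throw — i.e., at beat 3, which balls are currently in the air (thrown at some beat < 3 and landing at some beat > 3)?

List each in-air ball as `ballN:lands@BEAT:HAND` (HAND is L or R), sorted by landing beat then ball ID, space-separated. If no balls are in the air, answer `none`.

Beat 0 (L): throw ball1 h=1 -> lands@1:R; in-air after throw: [b1@1:R]
Beat 1 (R): throw ball1 h=2 -> lands@3:R; in-air after throw: [b1@3:R]
Beat 2 (L): throw ball2 h=6 -> lands@8:L; in-air after throw: [b1@3:R b2@8:L]
Beat 3 (R): throw ball1 h=1 -> lands@4:L; in-air after throw: [b1@4:L b2@8:L]

Answer: ball2:lands@8:L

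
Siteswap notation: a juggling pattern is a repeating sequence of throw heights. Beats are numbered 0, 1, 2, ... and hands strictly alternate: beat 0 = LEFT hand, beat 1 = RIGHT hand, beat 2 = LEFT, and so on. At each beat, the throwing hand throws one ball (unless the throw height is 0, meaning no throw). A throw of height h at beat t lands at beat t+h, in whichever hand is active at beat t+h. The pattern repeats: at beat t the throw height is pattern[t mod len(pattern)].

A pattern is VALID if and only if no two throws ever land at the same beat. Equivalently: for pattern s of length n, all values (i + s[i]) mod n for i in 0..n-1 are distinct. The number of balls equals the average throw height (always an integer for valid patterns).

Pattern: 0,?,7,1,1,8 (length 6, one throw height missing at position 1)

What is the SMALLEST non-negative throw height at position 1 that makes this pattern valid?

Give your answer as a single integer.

i=0: (0 + 0) mod 6 = 0
i=1: s[i]=? (unknown)
i=2: (2 + 7) mod 6 = 3
i=3: (3 + 1) mod 6 = 4
i=4: (4 + 1) mod 6 = 5
i=5: (5 + 8) mod 6 = 1
Known residues: [0, 1, 3, 4, 5]; need a permutation of 0..5, so missing residue r = 2
Need (1 + s) mod 6 = 2; smallest s = (2 - 1) mod 6 = 1

Answer: 1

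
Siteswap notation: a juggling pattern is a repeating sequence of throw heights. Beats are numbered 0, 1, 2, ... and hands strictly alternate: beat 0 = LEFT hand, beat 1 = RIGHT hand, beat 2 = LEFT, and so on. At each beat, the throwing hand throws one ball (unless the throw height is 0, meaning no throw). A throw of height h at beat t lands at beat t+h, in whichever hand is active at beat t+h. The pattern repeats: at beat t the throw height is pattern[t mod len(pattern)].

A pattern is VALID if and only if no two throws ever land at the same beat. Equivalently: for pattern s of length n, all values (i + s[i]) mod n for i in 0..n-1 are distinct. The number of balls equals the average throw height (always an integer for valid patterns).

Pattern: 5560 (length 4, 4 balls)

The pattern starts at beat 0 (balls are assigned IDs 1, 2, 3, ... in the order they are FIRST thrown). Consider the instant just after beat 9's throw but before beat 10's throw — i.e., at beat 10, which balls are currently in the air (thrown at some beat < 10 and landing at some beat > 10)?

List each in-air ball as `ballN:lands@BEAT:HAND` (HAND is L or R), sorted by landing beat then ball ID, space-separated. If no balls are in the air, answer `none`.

Beat 0 (L): throw ball1 h=5 -> lands@5:R; in-air after throw: [b1@5:R]
Beat 1 (R): throw ball2 h=5 -> lands@6:L; in-air after throw: [b1@5:R b2@6:L]
Beat 2 (L): throw ball3 h=6 -> lands@8:L; in-air after throw: [b1@5:R b2@6:L b3@8:L]
Beat 4 (L): throw ball4 h=5 -> lands@9:R; in-air after throw: [b1@5:R b2@6:L b3@8:L b4@9:R]
Beat 5 (R): throw ball1 h=5 -> lands@10:L; in-air after throw: [b2@6:L b3@8:L b4@9:R b1@10:L]
Beat 6 (L): throw ball2 h=6 -> lands@12:L; in-air after throw: [b3@8:L b4@9:R b1@10:L b2@12:L]
Beat 8 (L): throw ball3 h=5 -> lands@13:R; in-air after throw: [b4@9:R b1@10:L b2@12:L b3@13:R]
Beat 9 (R): throw ball4 h=5 -> lands@14:L; in-air after throw: [b1@10:L b2@12:L b3@13:R b4@14:L]
Beat 10 (L): throw ball1 h=6 -> lands@16:L; in-air after throw: [b2@12:L b3@13:R b4@14:L b1@16:L]

Answer: ball2:lands@12:L ball3:lands@13:R ball4:lands@14:L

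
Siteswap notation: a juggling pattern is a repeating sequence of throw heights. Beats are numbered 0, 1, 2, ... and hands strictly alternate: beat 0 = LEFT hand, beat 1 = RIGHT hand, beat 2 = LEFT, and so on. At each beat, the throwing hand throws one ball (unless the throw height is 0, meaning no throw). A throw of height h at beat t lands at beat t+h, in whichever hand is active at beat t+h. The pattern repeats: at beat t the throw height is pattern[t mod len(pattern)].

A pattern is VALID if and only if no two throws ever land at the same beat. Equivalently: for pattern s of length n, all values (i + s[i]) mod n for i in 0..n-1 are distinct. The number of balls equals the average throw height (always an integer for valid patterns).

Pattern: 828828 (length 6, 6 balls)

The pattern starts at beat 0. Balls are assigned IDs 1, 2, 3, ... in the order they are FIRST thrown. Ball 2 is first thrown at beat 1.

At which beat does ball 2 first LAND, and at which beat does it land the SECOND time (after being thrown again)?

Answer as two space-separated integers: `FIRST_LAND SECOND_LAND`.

Answer: 3 11

Derivation:
Beat 0 (L): throw ball1 h=8 -> lands@8:L; in-air after throw: [b1@8:L]
Beat 1 (R): throw ball2 h=2 -> lands@3:R; in-air after throw: [b2@3:R b1@8:L]
Beat 2 (L): throw ball3 h=8 -> lands@10:L; in-air after throw: [b2@3:R b1@8:L b3@10:L]
Beat 3 (R): throw ball2 h=8 -> lands@11:R; in-air after throw: [b1@8:L b3@10:L b2@11:R]
Beat 4 (L): throw ball4 h=2 -> lands@6:L; in-air after throw: [b4@6:L b1@8:L b3@10:L b2@11:R]
Beat 5 (R): throw ball5 h=8 -> lands@13:R; in-air after throw: [b4@6:L b1@8:L b3@10:L b2@11:R b5@13:R]
Beat 6 (L): throw ball4 h=8 -> lands@14:L; in-air after throw: [b1@8:L b3@10:L b2@11:R b5@13:R b4@14:L]
Beat 7 (R): throw ball6 h=2 -> lands@9:R; in-air after throw: [b1@8:L b6@9:R b3@10:L b2@11:R b5@13:R b4@14:L]
Beat 8 (L): throw ball1 h=8 -> lands@16:L; in-air after throw: [b6@9:R b3@10:L b2@11:R b5@13:R b4@14:L b1@16:L]
Beat 9 (R): throw ball6 h=8 -> lands@17:R; in-air after throw: [b3@10:L b2@11:R b5@13:R b4@14:L b1@16:L b6@17:R]
Beat 10 (L): throw ball3 h=2 -> lands@12:L; in-air after throw: [b2@11:R b3@12:L b5@13:R b4@14:L b1@16:L b6@17:R]
Beat 11 (R): throw ball2 h=8 -> lands@19:R; in-air after throw: [b3@12:L b5@13:R b4@14:L b1@16:L b6@17:R b2@19:R]
Ball 2: thrown@1 h=2 -> first land @3; rethrown@3 h=8 -> second land @11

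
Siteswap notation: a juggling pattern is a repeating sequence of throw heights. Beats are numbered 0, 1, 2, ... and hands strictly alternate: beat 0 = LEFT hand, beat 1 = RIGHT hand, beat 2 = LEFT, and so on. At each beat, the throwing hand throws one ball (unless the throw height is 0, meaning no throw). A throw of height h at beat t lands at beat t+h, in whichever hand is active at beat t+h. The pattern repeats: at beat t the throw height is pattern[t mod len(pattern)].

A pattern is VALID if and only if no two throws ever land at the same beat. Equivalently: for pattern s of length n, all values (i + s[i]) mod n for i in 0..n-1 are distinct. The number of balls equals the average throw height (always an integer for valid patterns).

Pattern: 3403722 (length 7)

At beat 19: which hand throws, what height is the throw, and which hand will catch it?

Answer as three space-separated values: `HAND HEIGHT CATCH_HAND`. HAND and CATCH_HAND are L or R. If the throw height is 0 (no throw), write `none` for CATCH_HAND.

Answer: R 2 R

Derivation:
Beat 19: 19 mod 2 = 1, so hand = R
Throw height = pattern[19 mod 7] = pattern[5] = 2
Lands at beat 19+2=21, 21 mod 2 = 1, so catch hand = R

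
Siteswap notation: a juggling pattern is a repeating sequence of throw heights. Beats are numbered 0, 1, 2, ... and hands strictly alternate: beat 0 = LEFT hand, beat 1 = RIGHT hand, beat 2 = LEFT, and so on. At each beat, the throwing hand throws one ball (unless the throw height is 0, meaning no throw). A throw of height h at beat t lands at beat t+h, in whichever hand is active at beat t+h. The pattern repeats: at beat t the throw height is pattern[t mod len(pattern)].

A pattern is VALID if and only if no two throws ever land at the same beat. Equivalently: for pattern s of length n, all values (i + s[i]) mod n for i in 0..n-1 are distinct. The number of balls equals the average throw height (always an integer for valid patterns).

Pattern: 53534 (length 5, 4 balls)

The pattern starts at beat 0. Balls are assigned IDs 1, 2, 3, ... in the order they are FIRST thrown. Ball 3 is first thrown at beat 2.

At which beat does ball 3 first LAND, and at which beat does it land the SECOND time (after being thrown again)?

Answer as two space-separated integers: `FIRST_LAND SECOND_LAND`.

Answer: 7 12

Derivation:
Beat 0 (L): throw ball1 h=5 -> lands@5:R; in-air after throw: [b1@5:R]
Beat 1 (R): throw ball2 h=3 -> lands@4:L; in-air after throw: [b2@4:L b1@5:R]
Beat 2 (L): throw ball3 h=5 -> lands@7:R; in-air after throw: [b2@4:L b1@5:R b3@7:R]
Beat 3 (R): throw ball4 h=3 -> lands@6:L; in-air after throw: [b2@4:L b1@5:R b4@6:L b3@7:R]
Beat 4 (L): throw ball2 h=4 -> lands@8:L; in-air after throw: [b1@5:R b4@6:L b3@7:R b2@8:L]
Beat 5 (R): throw ball1 h=5 -> lands@10:L; in-air after throw: [b4@6:L b3@7:R b2@8:L b1@10:L]
Beat 6 (L): throw ball4 h=3 -> lands@9:R; in-air after throw: [b3@7:R b2@8:L b4@9:R b1@10:L]
Beat 7 (R): throw ball3 h=5 -> lands@12:L; in-air after throw: [b2@8:L b4@9:R b1@10:L b3@12:L]
Beat 8 (L): throw ball2 h=3 -> lands@11:R; in-air after throw: [b4@9:R b1@10:L b2@11:R b3@12:L]
Beat 9 (R): throw ball4 h=4 -> lands@13:R; in-air after throw: [b1@10:L b2@11:R b3@12:L b4@13:R]
Beat 10 (L): throw ball1 h=5 -> lands@15:R; in-air after throw: [b2@11:R b3@12:L b4@13:R b1@15:R]
Beat 11 (R): throw ball2 h=3 -> lands@14:L; in-air after throw: [b3@12:L b4@13:R b2@14:L b1@15:R]
Beat 12 (L): throw ball3 h=5 -> lands@17:R; in-air after throw: [b4@13:R b2@14:L b1@15:R b3@17:R]
Ball 3: thrown@2 h=5 -> first land @7; rethrown@7 h=5 -> second land @12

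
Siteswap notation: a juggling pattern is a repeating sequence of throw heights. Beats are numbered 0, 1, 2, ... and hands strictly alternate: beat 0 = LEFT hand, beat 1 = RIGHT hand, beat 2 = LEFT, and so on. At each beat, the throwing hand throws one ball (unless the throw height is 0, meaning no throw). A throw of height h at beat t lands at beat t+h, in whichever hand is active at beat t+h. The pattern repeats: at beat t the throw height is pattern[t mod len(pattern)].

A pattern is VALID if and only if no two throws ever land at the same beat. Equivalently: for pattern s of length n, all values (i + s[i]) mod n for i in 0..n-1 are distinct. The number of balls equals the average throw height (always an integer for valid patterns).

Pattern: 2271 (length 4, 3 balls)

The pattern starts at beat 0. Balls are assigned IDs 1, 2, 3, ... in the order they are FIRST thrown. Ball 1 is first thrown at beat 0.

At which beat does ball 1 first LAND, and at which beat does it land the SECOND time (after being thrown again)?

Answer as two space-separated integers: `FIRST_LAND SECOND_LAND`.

Answer: 2 9

Derivation:
Beat 0 (L): throw ball1 h=2 -> lands@2:L; in-air after throw: [b1@2:L]
Beat 1 (R): throw ball2 h=2 -> lands@3:R; in-air after throw: [b1@2:L b2@3:R]
Beat 2 (L): throw ball1 h=7 -> lands@9:R; in-air after throw: [b2@3:R b1@9:R]
Beat 3 (R): throw ball2 h=1 -> lands@4:L; in-air after throw: [b2@4:L b1@9:R]
Beat 4 (L): throw ball2 h=2 -> lands@6:L; in-air after throw: [b2@6:L b1@9:R]
Beat 5 (R): throw ball3 h=2 -> lands@7:R; in-air after throw: [b2@6:L b3@7:R b1@9:R]
Beat 6 (L): throw ball2 h=7 -> lands@13:R; in-air after throw: [b3@7:R b1@9:R b2@13:R]
Beat 7 (R): throw ball3 h=1 -> lands@8:L; in-air after throw: [b3@8:L b1@9:R b2@13:R]
Beat 8 (L): throw ball3 h=2 -> lands@10:L; in-air after throw: [b1@9:R b3@10:L b2@13:R]
Beat 9 (R): throw ball1 h=2 -> lands@11:R; in-air after throw: [b3@10:L b1@11:R b2@13:R]
Ball 1: thrown@0 h=2 -> first land @2; rethrown@2 h=7 -> second land @9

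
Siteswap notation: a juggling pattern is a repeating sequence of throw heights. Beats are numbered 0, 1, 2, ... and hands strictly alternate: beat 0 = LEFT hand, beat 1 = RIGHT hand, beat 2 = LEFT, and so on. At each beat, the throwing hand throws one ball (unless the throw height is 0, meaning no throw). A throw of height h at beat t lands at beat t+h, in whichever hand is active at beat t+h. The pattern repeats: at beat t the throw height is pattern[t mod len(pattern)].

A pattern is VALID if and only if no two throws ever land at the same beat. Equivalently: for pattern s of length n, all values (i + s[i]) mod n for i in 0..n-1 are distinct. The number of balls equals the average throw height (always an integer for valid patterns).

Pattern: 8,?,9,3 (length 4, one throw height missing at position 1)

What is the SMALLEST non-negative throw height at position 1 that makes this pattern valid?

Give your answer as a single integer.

Answer: 0

Derivation:
i=0: (0 + 8) mod 4 = 0
i=1: s[i]=? (unknown)
i=2: (2 + 9) mod 4 = 3
i=3: (3 + 3) mod 4 = 2
Known residues: [0, 2, 3]; need a permutation of 0..3, so missing residue r = 1
Need (1 + s) mod 4 = 1; smallest s = (1 - 1) mod 4 = 0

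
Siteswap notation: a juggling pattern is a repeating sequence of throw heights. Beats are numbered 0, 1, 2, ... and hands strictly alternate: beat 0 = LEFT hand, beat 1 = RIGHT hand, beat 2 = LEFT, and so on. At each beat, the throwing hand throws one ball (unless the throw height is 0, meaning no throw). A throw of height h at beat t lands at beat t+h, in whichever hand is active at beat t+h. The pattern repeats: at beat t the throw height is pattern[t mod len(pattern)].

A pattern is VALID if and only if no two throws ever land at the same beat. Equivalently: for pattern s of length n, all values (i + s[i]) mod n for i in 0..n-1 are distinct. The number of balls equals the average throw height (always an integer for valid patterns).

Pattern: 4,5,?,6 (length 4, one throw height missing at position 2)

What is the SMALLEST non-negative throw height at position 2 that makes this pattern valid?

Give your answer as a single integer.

Answer: 1

Derivation:
i=0: (0 + 4) mod 4 = 0
i=1: (1 + 5) mod 4 = 2
i=2: s[i]=? (unknown)
i=3: (3 + 6) mod 4 = 1
Known residues: [0, 1, 2]; need a permutation of 0..3, so missing residue r = 3
Need (2 + s) mod 4 = 3; smallest s = (3 - 2) mod 4 = 1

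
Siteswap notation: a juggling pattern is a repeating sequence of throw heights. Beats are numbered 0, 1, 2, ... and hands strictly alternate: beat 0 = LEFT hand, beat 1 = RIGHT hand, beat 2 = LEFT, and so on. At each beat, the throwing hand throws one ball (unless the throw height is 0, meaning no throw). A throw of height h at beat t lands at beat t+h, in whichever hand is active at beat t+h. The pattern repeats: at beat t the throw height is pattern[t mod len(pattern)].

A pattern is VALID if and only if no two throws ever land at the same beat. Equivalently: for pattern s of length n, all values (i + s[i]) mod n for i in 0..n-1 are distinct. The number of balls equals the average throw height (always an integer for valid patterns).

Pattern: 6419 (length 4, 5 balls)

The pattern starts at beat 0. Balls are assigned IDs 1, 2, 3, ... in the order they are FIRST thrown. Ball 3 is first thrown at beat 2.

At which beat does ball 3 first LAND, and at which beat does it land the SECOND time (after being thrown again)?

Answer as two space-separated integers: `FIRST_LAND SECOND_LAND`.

Beat 0 (L): throw ball1 h=6 -> lands@6:L; in-air after throw: [b1@6:L]
Beat 1 (R): throw ball2 h=4 -> lands@5:R; in-air after throw: [b2@5:R b1@6:L]
Beat 2 (L): throw ball3 h=1 -> lands@3:R; in-air after throw: [b3@3:R b2@5:R b1@6:L]
Beat 3 (R): throw ball3 h=9 -> lands@12:L; in-air after throw: [b2@5:R b1@6:L b3@12:L]
Beat 4 (L): throw ball4 h=6 -> lands@10:L; in-air after throw: [b2@5:R b1@6:L b4@10:L b3@12:L]
Beat 5 (R): throw ball2 h=4 -> lands@9:R; in-air after throw: [b1@6:L b2@9:R b4@10:L b3@12:L]
Beat 6 (L): throw ball1 h=1 -> lands@7:R; in-air after throw: [b1@7:R b2@9:R b4@10:L b3@12:L]
Beat 7 (R): throw ball1 h=9 -> lands@16:L; in-air after throw: [b2@9:R b4@10:L b3@12:L b1@16:L]
Beat 8 (L): throw ball5 h=6 -> lands@14:L; in-air after throw: [b2@9:R b4@10:L b3@12:L b5@14:L b1@16:L]
Beat 9 (R): throw ball2 h=4 -> lands@13:R; in-air after throw: [b4@10:L b3@12:L b2@13:R b5@14:L b1@16:L]
Beat 10 (L): throw ball4 h=1 -> lands@11:R; in-air after throw: [b4@11:R b3@12:L b2@13:R b5@14:L b1@16:L]
Beat 11 (R): throw ball4 h=9 -> lands@20:L; in-air after throw: [b3@12:L b2@13:R b5@14:L b1@16:L b4@20:L]
Beat 12 (L): throw ball3 h=6 -> lands@18:L; in-air after throw: [b2@13:R b5@14:L b1@16:L b3@18:L b4@20:L]
Ball 3: thrown@2 h=1 -> first land @3; rethrown@3 h=9 -> second land @12

Answer: 3 12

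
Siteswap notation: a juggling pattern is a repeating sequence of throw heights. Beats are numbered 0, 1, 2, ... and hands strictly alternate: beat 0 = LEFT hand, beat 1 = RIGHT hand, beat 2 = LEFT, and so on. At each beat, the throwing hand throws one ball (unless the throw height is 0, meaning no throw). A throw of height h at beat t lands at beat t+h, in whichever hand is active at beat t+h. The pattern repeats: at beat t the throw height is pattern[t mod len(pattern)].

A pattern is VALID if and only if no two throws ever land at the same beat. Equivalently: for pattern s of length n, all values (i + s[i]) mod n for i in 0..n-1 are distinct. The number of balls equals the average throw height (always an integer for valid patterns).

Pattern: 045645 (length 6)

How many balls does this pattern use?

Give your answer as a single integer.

Pattern = [0, 4, 5, 6, 4, 5], length n = 6
  position 0: throw height = 0, running sum = 0
  position 1: throw height = 4, running sum = 4
  position 2: throw height = 5, running sum = 9
  position 3: throw height = 6, running sum = 15
  position 4: throw height = 4, running sum = 19
  position 5: throw height = 5, running sum = 24
Total sum = 24; balls = sum / n = 24 / 6 = 4

Answer: 4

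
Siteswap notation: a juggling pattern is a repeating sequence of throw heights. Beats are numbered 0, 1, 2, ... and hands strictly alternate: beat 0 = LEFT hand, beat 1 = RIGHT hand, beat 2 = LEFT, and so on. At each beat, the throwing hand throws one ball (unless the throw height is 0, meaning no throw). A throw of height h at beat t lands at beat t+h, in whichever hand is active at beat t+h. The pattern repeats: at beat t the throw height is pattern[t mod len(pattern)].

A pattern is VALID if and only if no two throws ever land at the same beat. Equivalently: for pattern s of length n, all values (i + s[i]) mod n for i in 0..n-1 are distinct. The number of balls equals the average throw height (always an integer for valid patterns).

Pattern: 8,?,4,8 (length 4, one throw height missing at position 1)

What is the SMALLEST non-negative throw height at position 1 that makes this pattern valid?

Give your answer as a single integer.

Answer: 0

Derivation:
i=0: (0 + 8) mod 4 = 0
i=1: s[i]=? (unknown)
i=2: (2 + 4) mod 4 = 2
i=3: (3 + 8) mod 4 = 3
Known residues: [0, 2, 3]; need a permutation of 0..3, so missing residue r = 1
Need (1 + s) mod 4 = 1; smallest s = (1 - 1) mod 4 = 0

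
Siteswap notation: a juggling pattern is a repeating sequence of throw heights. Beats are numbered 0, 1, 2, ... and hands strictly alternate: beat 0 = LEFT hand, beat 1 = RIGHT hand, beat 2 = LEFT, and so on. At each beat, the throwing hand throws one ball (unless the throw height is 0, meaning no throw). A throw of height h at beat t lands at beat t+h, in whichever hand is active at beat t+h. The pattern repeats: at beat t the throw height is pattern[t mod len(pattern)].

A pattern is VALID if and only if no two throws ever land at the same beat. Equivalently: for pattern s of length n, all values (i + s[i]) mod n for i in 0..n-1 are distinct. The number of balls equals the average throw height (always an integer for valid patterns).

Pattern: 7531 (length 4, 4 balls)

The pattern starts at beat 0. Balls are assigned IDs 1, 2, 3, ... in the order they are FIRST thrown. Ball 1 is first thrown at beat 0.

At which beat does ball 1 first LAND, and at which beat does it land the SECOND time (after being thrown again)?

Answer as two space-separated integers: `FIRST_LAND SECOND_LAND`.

Beat 0 (L): throw ball1 h=7 -> lands@7:R; in-air after throw: [b1@7:R]
Beat 1 (R): throw ball2 h=5 -> lands@6:L; in-air after throw: [b2@6:L b1@7:R]
Beat 2 (L): throw ball3 h=3 -> lands@5:R; in-air after throw: [b3@5:R b2@6:L b1@7:R]
Beat 3 (R): throw ball4 h=1 -> lands@4:L; in-air after throw: [b4@4:L b3@5:R b2@6:L b1@7:R]
Beat 4 (L): throw ball4 h=7 -> lands@11:R; in-air after throw: [b3@5:R b2@6:L b1@7:R b4@11:R]
Beat 5 (R): throw ball3 h=5 -> lands@10:L; in-air after throw: [b2@6:L b1@7:R b3@10:L b4@11:R]
Beat 6 (L): throw ball2 h=3 -> lands@9:R; in-air after throw: [b1@7:R b2@9:R b3@10:L b4@11:R]
Beat 7 (R): throw ball1 h=1 -> lands@8:L; in-air after throw: [b1@8:L b2@9:R b3@10:L b4@11:R]
Beat 8 (L): throw ball1 h=7 -> lands@15:R; in-air after throw: [b2@9:R b3@10:L b4@11:R b1@15:R]
Ball 1: thrown@0 h=7 -> first land @7; rethrown@7 h=1 -> second land @8

Answer: 7 8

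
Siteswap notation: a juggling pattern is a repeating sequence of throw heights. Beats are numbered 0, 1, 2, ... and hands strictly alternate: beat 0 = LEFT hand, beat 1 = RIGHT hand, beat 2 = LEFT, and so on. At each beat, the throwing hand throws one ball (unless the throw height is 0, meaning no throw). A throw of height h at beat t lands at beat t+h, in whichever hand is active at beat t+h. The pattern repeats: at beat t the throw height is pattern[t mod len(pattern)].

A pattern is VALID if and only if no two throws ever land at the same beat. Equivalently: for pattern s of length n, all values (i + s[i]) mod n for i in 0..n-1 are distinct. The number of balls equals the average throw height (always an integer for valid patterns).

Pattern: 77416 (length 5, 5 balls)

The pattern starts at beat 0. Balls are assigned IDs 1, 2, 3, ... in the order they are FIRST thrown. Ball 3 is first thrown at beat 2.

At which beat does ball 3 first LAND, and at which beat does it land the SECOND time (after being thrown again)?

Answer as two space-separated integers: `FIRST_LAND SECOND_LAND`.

Beat 0 (L): throw ball1 h=7 -> lands@7:R; in-air after throw: [b1@7:R]
Beat 1 (R): throw ball2 h=7 -> lands@8:L; in-air after throw: [b1@7:R b2@8:L]
Beat 2 (L): throw ball3 h=4 -> lands@6:L; in-air after throw: [b3@6:L b1@7:R b2@8:L]
Beat 3 (R): throw ball4 h=1 -> lands@4:L; in-air after throw: [b4@4:L b3@6:L b1@7:R b2@8:L]
Beat 4 (L): throw ball4 h=6 -> lands@10:L; in-air after throw: [b3@6:L b1@7:R b2@8:L b4@10:L]
Beat 5 (R): throw ball5 h=7 -> lands@12:L; in-air after throw: [b3@6:L b1@7:R b2@8:L b4@10:L b5@12:L]
Beat 6 (L): throw ball3 h=7 -> lands@13:R; in-air after throw: [b1@7:R b2@8:L b4@10:L b5@12:L b3@13:R]
Beat 7 (R): throw ball1 h=4 -> lands@11:R; in-air after throw: [b2@8:L b4@10:L b1@11:R b5@12:L b3@13:R]
Beat 8 (L): throw ball2 h=1 -> lands@9:R; in-air after throw: [b2@9:R b4@10:L b1@11:R b5@12:L b3@13:R]
Beat 9 (R): throw ball2 h=6 -> lands@15:R; in-air after throw: [b4@10:L b1@11:R b5@12:L b3@13:R b2@15:R]
Beat 10 (L): throw ball4 h=7 -> lands@17:R; in-air after throw: [b1@11:R b5@12:L b3@13:R b2@15:R b4@17:R]
Beat 11 (R): throw ball1 h=7 -> lands@18:L; in-air after throw: [b5@12:L b3@13:R b2@15:R b4@17:R b1@18:L]
Beat 12 (L): throw ball5 h=4 -> lands@16:L; in-air after throw: [b3@13:R b2@15:R b5@16:L b4@17:R b1@18:L]
Beat 13 (R): throw ball3 h=1 -> lands@14:L; in-air after throw: [b3@14:L b2@15:R b5@16:L b4@17:R b1@18:L]
Ball 3: thrown@2 h=4 -> first land @6; rethrown@6 h=7 -> second land @13

Answer: 6 13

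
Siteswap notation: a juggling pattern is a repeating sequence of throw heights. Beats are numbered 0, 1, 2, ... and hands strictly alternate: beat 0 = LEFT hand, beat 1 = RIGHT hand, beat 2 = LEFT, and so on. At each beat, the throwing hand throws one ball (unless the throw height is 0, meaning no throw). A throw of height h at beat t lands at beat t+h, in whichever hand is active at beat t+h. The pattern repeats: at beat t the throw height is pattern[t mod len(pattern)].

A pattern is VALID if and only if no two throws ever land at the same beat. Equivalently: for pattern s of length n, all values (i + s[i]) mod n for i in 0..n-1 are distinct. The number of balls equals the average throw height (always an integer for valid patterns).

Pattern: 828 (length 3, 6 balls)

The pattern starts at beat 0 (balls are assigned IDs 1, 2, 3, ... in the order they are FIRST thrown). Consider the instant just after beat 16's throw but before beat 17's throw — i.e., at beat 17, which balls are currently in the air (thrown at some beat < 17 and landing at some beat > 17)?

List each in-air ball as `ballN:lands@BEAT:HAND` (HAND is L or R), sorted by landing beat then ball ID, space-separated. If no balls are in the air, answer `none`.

Answer: ball1:lands@18:L ball2:lands@19:R ball3:lands@20:L ball4:lands@22:L ball5:lands@23:R

Derivation:
Beat 0 (L): throw ball1 h=8 -> lands@8:L; in-air after throw: [b1@8:L]
Beat 1 (R): throw ball2 h=2 -> lands@3:R; in-air after throw: [b2@3:R b1@8:L]
Beat 2 (L): throw ball3 h=8 -> lands@10:L; in-air after throw: [b2@3:R b1@8:L b3@10:L]
Beat 3 (R): throw ball2 h=8 -> lands@11:R; in-air after throw: [b1@8:L b3@10:L b2@11:R]
Beat 4 (L): throw ball4 h=2 -> lands@6:L; in-air after throw: [b4@6:L b1@8:L b3@10:L b2@11:R]
Beat 5 (R): throw ball5 h=8 -> lands@13:R; in-air after throw: [b4@6:L b1@8:L b3@10:L b2@11:R b5@13:R]
Beat 6 (L): throw ball4 h=8 -> lands@14:L; in-air after throw: [b1@8:L b3@10:L b2@11:R b5@13:R b4@14:L]
Beat 7 (R): throw ball6 h=2 -> lands@9:R; in-air after throw: [b1@8:L b6@9:R b3@10:L b2@11:R b5@13:R b4@14:L]
Beat 8 (L): throw ball1 h=8 -> lands@16:L; in-air after throw: [b6@9:R b3@10:L b2@11:R b5@13:R b4@14:L b1@16:L]
Beat 9 (R): throw ball6 h=8 -> lands@17:R; in-air after throw: [b3@10:L b2@11:R b5@13:R b4@14:L b1@16:L b6@17:R]
Beat 10 (L): throw ball3 h=2 -> lands@12:L; in-air after throw: [b2@11:R b3@12:L b5@13:R b4@14:L b1@16:L b6@17:R]
Beat 11 (R): throw ball2 h=8 -> lands@19:R; in-air after throw: [b3@12:L b5@13:R b4@14:L b1@16:L b6@17:R b2@19:R]
Beat 12 (L): throw ball3 h=8 -> lands@20:L; in-air after throw: [b5@13:R b4@14:L b1@16:L b6@17:R b2@19:R b3@20:L]
Beat 13 (R): throw ball5 h=2 -> lands@15:R; in-air after throw: [b4@14:L b5@15:R b1@16:L b6@17:R b2@19:R b3@20:L]
Beat 14 (L): throw ball4 h=8 -> lands@22:L; in-air after throw: [b5@15:R b1@16:L b6@17:R b2@19:R b3@20:L b4@22:L]
Beat 15 (R): throw ball5 h=8 -> lands@23:R; in-air after throw: [b1@16:L b6@17:R b2@19:R b3@20:L b4@22:L b5@23:R]
Beat 16 (L): throw ball1 h=2 -> lands@18:L; in-air after throw: [b6@17:R b1@18:L b2@19:R b3@20:L b4@22:L b5@23:R]
Beat 17 (R): throw ball6 h=8 -> lands@25:R; in-air after throw: [b1@18:L b2@19:R b3@20:L b4@22:L b5@23:R b6@25:R]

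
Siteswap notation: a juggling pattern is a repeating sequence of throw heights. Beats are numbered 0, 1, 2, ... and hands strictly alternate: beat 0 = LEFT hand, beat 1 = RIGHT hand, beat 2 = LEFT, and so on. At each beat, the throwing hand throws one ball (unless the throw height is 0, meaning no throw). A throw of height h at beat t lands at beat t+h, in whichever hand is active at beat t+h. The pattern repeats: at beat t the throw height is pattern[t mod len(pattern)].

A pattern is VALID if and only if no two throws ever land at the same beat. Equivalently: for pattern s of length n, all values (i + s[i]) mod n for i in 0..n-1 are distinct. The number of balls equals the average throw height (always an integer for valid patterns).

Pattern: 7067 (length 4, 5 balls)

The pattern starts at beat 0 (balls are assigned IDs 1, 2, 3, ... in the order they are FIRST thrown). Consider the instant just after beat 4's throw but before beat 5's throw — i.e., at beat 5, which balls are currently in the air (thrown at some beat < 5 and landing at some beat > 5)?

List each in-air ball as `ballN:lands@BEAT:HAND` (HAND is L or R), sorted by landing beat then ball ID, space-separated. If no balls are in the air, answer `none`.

Beat 0 (L): throw ball1 h=7 -> lands@7:R; in-air after throw: [b1@7:R]
Beat 2 (L): throw ball2 h=6 -> lands@8:L; in-air after throw: [b1@7:R b2@8:L]
Beat 3 (R): throw ball3 h=7 -> lands@10:L; in-air after throw: [b1@7:R b2@8:L b3@10:L]
Beat 4 (L): throw ball4 h=7 -> lands@11:R; in-air after throw: [b1@7:R b2@8:L b3@10:L b4@11:R]

Answer: ball1:lands@7:R ball2:lands@8:L ball3:lands@10:L ball4:lands@11:R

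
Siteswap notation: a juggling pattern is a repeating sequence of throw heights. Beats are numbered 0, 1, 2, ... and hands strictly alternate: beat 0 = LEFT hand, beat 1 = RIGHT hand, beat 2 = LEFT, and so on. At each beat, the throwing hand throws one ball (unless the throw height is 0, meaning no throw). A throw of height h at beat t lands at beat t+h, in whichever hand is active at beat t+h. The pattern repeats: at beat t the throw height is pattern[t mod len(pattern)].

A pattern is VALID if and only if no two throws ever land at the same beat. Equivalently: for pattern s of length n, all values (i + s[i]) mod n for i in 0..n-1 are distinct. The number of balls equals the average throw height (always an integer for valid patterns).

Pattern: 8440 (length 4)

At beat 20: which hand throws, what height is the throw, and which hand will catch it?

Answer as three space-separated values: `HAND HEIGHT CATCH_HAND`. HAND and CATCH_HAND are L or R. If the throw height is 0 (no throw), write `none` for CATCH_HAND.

Answer: L 8 L

Derivation:
Beat 20: 20 mod 2 = 0, so hand = L
Throw height = pattern[20 mod 4] = pattern[0] = 8
Lands at beat 20+8=28, 28 mod 2 = 0, so catch hand = L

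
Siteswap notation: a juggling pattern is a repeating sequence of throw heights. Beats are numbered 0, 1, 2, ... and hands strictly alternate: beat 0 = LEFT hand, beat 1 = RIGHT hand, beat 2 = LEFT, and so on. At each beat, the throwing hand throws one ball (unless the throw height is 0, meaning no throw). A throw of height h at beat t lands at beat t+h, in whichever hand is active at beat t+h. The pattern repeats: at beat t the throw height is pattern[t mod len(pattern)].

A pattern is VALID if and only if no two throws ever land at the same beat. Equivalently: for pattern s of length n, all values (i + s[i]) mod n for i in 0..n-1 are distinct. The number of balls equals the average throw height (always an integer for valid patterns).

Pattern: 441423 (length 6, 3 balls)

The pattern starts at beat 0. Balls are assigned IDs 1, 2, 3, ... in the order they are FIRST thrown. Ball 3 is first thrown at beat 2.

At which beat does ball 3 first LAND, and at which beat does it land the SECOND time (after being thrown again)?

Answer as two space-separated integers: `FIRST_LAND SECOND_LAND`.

Beat 0 (L): throw ball1 h=4 -> lands@4:L; in-air after throw: [b1@4:L]
Beat 1 (R): throw ball2 h=4 -> lands@5:R; in-air after throw: [b1@4:L b2@5:R]
Beat 2 (L): throw ball3 h=1 -> lands@3:R; in-air after throw: [b3@3:R b1@4:L b2@5:R]
Beat 3 (R): throw ball3 h=4 -> lands@7:R; in-air after throw: [b1@4:L b2@5:R b3@7:R]
Beat 4 (L): throw ball1 h=2 -> lands@6:L; in-air after throw: [b2@5:R b1@6:L b3@7:R]
Beat 5 (R): throw ball2 h=3 -> lands@8:L; in-air after throw: [b1@6:L b3@7:R b2@8:L]
Beat 6 (L): throw ball1 h=4 -> lands@10:L; in-air after throw: [b3@7:R b2@8:L b1@10:L]
Beat 7 (R): throw ball3 h=4 -> lands@11:R; in-air after throw: [b2@8:L b1@10:L b3@11:R]
Ball 3: thrown@2 h=1 -> first land @3; rethrown@3 h=4 -> second land @7

Answer: 3 7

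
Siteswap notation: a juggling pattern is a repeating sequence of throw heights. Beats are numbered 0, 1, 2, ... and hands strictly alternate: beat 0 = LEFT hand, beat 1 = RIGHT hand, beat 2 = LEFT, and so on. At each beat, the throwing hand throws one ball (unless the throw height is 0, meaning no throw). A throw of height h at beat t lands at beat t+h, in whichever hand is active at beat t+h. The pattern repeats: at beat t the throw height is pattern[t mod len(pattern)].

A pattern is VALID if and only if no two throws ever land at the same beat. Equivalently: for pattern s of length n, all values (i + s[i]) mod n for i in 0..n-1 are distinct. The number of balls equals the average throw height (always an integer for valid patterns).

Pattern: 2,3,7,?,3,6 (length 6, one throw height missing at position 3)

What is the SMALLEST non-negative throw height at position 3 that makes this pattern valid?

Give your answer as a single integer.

i=0: (0 + 2) mod 6 = 2
i=1: (1 + 3) mod 6 = 4
i=2: (2 + 7) mod 6 = 3
i=3: s[i]=? (unknown)
i=4: (4 + 3) mod 6 = 1
i=5: (5 + 6) mod 6 = 5
Known residues: [1, 2, 3, 4, 5]; need a permutation of 0..5, so missing residue r = 0
Need (3 + s) mod 6 = 0; smallest s = (0 - 3) mod 6 = 3

Answer: 3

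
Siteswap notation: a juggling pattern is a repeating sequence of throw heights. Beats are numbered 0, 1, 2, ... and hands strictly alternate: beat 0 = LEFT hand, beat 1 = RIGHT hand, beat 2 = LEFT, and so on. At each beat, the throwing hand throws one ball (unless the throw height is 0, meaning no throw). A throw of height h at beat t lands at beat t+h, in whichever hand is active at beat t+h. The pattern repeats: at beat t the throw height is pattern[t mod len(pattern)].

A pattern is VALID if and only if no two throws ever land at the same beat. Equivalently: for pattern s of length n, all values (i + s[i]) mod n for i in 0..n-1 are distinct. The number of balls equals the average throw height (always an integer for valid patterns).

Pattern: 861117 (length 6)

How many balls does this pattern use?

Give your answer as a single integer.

Pattern = [8, 6, 1, 1, 1, 7], length n = 6
  position 0: throw height = 8, running sum = 8
  position 1: throw height = 6, running sum = 14
  position 2: throw height = 1, running sum = 15
  position 3: throw height = 1, running sum = 16
  position 4: throw height = 1, running sum = 17
  position 5: throw height = 7, running sum = 24
Total sum = 24; balls = sum / n = 24 / 6 = 4

Answer: 4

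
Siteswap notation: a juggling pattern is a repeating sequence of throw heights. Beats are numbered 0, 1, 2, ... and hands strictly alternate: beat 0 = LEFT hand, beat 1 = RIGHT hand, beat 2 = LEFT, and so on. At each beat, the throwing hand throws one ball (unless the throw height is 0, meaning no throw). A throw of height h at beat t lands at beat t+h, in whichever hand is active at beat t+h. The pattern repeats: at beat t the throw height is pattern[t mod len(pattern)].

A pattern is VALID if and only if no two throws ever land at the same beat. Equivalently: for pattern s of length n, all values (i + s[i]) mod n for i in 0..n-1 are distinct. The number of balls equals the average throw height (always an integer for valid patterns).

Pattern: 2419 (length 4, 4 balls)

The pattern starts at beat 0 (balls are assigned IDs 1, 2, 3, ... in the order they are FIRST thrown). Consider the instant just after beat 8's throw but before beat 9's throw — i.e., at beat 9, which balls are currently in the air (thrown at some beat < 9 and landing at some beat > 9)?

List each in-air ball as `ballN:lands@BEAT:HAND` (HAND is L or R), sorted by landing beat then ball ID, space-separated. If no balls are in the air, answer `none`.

Beat 0 (L): throw ball1 h=2 -> lands@2:L; in-air after throw: [b1@2:L]
Beat 1 (R): throw ball2 h=4 -> lands@5:R; in-air after throw: [b1@2:L b2@5:R]
Beat 2 (L): throw ball1 h=1 -> lands@3:R; in-air after throw: [b1@3:R b2@5:R]
Beat 3 (R): throw ball1 h=9 -> lands@12:L; in-air after throw: [b2@5:R b1@12:L]
Beat 4 (L): throw ball3 h=2 -> lands@6:L; in-air after throw: [b2@5:R b3@6:L b1@12:L]
Beat 5 (R): throw ball2 h=4 -> lands@9:R; in-air after throw: [b3@6:L b2@9:R b1@12:L]
Beat 6 (L): throw ball3 h=1 -> lands@7:R; in-air after throw: [b3@7:R b2@9:R b1@12:L]
Beat 7 (R): throw ball3 h=9 -> lands@16:L; in-air after throw: [b2@9:R b1@12:L b3@16:L]
Beat 8 (L): throw ball4 h=2 -> lands@10:L; in-air after throw: [b2@9:R b4@10:L b1@12:L b3@16:L]
Beat 9 (R): throw ball2 h=4 -> lands@13:R; in-air after throw: [b4@10:L b1@12:L b2@13:R b3@16:L]

Answer: ball4:lands@10:L ball1:lands@12:L ball3:lands@16:L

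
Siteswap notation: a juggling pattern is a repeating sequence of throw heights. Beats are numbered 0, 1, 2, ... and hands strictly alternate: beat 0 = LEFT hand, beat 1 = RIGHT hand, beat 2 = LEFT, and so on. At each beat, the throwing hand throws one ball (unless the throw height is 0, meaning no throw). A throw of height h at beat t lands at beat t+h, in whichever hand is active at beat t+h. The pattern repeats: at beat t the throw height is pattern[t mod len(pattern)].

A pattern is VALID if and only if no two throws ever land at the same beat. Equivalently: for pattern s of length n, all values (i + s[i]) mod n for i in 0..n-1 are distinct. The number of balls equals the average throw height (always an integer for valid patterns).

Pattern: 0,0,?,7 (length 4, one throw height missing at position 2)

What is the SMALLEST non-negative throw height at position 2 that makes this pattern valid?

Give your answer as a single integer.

i=0: (0 + 0) mod 4 = 0
i=1: (1 + 0) mod 4 = 1
i=2: s[i]=? (unknown)
i=3: (3 + 7) mod 4 = 2
Known residues: [0, 1, 2]; need a permutation of 0..3, so missing residue r = 3
Need (2 + s) mod 4 = 3; smallest s = (3 - 2) mod 4 = 1

Answer: 1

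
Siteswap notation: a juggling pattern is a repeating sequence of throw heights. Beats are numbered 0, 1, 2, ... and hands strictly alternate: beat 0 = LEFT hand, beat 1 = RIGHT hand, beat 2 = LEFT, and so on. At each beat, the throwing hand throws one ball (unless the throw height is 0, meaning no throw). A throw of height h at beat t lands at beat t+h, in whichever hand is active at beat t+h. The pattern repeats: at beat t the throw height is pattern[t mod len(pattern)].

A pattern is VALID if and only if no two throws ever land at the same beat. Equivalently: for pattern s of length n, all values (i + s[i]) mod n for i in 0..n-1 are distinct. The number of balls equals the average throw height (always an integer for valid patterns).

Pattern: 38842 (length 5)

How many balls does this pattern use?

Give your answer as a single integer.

Answer: 5

Derivation:
Pattern = [3, 8, 8, 4, 2], length n = 5
  position 0: throw height = 3, running sum = 3
  position 1: throw height = 8, running sum = 11
  position 2: throw height = 8, running sum = 19
  position 3: throw height = 4, running sum = 23
  position 4: throw height = 2, running sum = 25
Total sum = 25; balls = sum / n = 25 / 5 = 5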